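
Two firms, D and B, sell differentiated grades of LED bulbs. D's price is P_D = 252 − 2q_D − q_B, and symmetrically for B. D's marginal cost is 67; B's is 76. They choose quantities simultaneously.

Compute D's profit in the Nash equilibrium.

2827.52

Firm D's profit: π = q_D(252 − 2q_D − q_B) − 67q_D.
∂π/∂q_D = 185 − 4q_D − q_B = 0 ⇒ q_D = 46.25 − 0.25q_B.
Similarly q_B = 44 − 0.25q_D.
Solving the two reaction functions simultaneously: (1 − (−0.25)(−0.25))q_D = 46.25 − 0.25·44, so 0.9375q_D = 35.25 and q_D = 37.6.
Then q_B = 44 − 0.25·37.6 = 34.6.
P_D = 252 − 2·37.6 − 34.6 = 142.2.
Profit = (142.2 − 67)·37.6 = 2827.52.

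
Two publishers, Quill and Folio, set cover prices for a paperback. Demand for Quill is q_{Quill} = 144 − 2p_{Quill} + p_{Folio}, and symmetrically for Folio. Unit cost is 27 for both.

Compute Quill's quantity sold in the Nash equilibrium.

78

Quill's profit: π = (p_{Quill} − 27)(144 − 2p_{Quill} + p_{Folio}).
∂π/∂p_{Quill} = 198 − 4p_{Quill} + p_{Folio} = 0 ⇒ p_{Quill} = 49.5 + 0.25p_{Folio}.
Setting p_{Quill} = p_{Folio} in the reaction function: p_{Quill} = 49.5 + 0.25p_{Quill}, so p_{Quill} = 49.5 / 0.75 = 66.
q_{Quill} = 144 − 2·66 + 66 = 78.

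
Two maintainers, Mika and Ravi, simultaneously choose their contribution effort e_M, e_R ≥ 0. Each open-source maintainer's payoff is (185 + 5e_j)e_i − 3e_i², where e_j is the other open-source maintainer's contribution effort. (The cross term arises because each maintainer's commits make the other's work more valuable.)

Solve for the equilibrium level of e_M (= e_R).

Mika's payoff is (185 + 5e_R)e_M − 3e_M².
∂π/∂e_M = 185 + 5e_R − 6e_M = 0, so e_M = 185/6 + (5/6)e_R.
By symmetry e_R = e_M; substituting into the reaction function, (1/6)e_M = 185/6 and e_M = 185.

185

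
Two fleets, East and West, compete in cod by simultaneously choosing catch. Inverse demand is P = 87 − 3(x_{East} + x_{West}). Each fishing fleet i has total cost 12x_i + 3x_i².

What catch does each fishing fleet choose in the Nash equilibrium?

5

Fishing fleet East's profit: π = x_{East}(87 − 3(x_{East} + x_{West})) − 12x_{East} − 3x_{East}².
∂π/∂x_{East} = 75 − 12x_{East} − 3x_{West} = 0, so x_{East} = 6.25 − 0.25x_{West}.
By symmetry x_{West} = x_{East}; substituting into the reaction function, 1.25x_{East} = 6.25 and x_{East} = 5.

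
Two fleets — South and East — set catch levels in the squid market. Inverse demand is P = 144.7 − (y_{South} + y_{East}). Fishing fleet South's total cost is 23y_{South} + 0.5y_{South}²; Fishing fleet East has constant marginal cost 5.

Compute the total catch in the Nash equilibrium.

Fishing fleet South's profit: π = y_{South}(144.7 − (y_{South} + y_{East})) − 23y_{South} − 0.5y_{South}².
∂π/∂y_{South} = 121.7 − 3y_{South} − y_{East} = 0, so y_{South} = 1217/30 − (1/3)y_{East}.
For East: ∂π/∂y_{East} = 139.7 − 2y_{East} − y_{South} = 0 ⇒ y_{East} = 69.85 − 0.5y_{South}.
Solving the two reaction functions simultaneously: (1 − (−1/3)(−0.5))y_{South} = 1217/30 − (1/3)·69.85, so (5/6)y_{South} = 1037/60 and y_{South} = 20.74.
Then y_{East} = 69.85 − 0.5·20.74 = 59.48.
Total catch: 20.74 + 59.48 = 80.22.

80.22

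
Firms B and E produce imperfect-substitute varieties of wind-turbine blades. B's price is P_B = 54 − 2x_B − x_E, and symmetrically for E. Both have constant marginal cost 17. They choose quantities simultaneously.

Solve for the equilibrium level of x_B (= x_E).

Firm B's profit: π = x_B(54 − 2x_B − x_E) − 17x_B.
∂π/∂x_B = 37 − 4x_B − x_E = 0 ⇒ x_B = 9.25 − 0.25x_E.
By symmetry x_E = x_B; substituting into the reaction function, 1.25x_B = 9.25 and x_B = 7.4.

7.4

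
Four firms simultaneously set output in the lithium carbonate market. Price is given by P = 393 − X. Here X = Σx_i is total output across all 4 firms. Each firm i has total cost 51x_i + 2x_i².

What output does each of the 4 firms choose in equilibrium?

A representative firm's profit is π_i = x_i(393 − X) − 51x_i − 2x_i², with X = x_i + Σ_{j≠i} x_j.
First-order condition: 342 − 6x_i − Σ_{j≠i} x_j = 0.
In a symmetric equilibrium every firm chooses the same x, so Σ_{j≠i} x_j = 3x. The condition becomes 342 − 9x = 0, giving x = 342/9 = 38.

38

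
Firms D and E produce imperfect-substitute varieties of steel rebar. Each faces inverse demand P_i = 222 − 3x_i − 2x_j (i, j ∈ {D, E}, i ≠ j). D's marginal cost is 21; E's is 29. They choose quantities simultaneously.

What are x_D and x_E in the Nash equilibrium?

Firm D's profit: π = x_D(222 − 3x_D − 2x_E) − 21x_D.
∂π/∂x_D = 201 − 6x_D − 2x_E = 0 ⇒ x_D = 33.5 − (1/3)x_E.
Similarly x_E = 193/6 − (1/3)x_D.
Plugging x_E into D's best response: x_D = 33.5 − (1/3)(193/6 − (1/3)x_D) ⇒ (8/9)x_D = 205/9, so x_D = 25.625.
Then x_E = 193/6 − (1/3)·25.625 = 23.625.

25.625, 23.625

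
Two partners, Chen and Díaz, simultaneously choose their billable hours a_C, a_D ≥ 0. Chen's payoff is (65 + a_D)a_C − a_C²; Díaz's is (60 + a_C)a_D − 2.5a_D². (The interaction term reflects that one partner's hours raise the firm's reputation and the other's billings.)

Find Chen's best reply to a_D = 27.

46

Expanding Chen's payoff: 65a_C + a_Da_C − a_C².
∂π/∂a_C = 65 + a_D − 2a_C = 0, so a_C = 32.5 + 0.5a_D.
At a_D = 27: a_C = 32.5 + 0.5·27 = 46.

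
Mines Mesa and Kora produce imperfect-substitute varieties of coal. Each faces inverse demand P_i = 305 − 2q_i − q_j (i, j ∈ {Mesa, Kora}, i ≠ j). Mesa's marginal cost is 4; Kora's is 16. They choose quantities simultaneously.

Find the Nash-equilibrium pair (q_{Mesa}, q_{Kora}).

61, 57

Mine Mesa's profit: π = q_{Mesa}(305 − 2q_{Mesa} − q_{Kora}) − 4q_{Mesa}.
∂π/∂q_{Mesa} = 301 − 4q_{Mesa} − q_{Kora} = 0 ⇒ q_{Mesa} = 75.25 − 0.25q_{Kora}.
Similarly q_{Kora} = 72.25 − 0.25q_{Mesa}.
Solving the two reaction functions simultaneously: (1 − (−0.25)(−0.25))q_{Mesa} = 75.25 − 0.25·72.25, so 0.9375q_{Mesa} = 57.1875 and q_{Mesa} = 61.
Then q_{Kora} = 72.25 − 0.25·61 = 57.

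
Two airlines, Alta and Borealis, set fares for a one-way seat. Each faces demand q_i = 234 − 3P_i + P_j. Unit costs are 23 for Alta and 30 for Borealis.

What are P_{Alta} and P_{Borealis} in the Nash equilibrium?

61.2, 64.2

Alta's profit: π = (P_{Alta} − 23)(234 − 3P_{Alta} + P_{Borealis}).
∂π/∂P_{Alta} = 303 − 6P_{Alta} + P_{Borealis} = 0 ⇒ P_{Alta} = 50.5 + (1/6)P_{Borealis}.
Similarly P_{Borealis} = 54 + (1/6)P_{Alta}.
Substituting the second reaction function into the first: P_{Alta} = 50.5 + (1/6)(54 + (1/6)P_{Alta}), which gives (35/36)P_{Alta} = 59.5 ⇒ P_{Alta} = 61.2.
Then P_{Borealis} = 54 + (1/6)·61.2 = 64.2.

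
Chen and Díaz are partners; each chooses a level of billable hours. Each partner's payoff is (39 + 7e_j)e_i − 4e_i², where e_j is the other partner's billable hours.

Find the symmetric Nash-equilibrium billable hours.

39

Chen's payoff is (39 + 7e_D)e_C − 4e_C².
∂π/∂e_C = 39 + 7e_D − 8e_C = 0, so e_C = 4.875 + 0.875e_D.
The game is symmetric, so in equilibrium e_D = e_C: the reaction function gives 0.125e_C = 4.875, hence e_C = 39.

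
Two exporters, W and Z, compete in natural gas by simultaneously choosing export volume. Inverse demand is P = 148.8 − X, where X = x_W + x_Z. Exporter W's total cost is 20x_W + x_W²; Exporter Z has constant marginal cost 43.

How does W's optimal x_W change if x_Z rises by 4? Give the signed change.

-1

Exporter W's profit: π = x_W(148.8 − (x_W + x_Z)) − 20x_W − x_W².
∂π/∂x_W = 128.8 − 4x_W − x_Z = 0, so x_W = 32.2 − 0.25x_Z.
The reaction-function slope is −0.25, so a 4-unit rise in x_Z moves x_W by −0.25 × 4 = −1. W's best response falls — the actions are strategic substitutes.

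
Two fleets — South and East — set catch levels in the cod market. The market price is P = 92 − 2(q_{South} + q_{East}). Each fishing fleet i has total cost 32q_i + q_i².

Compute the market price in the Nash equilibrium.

62

Fishing fleet South's profit: π = q_{South}(92 − 2(q_{South} + q_{East})) − 32q_{South} − q_{South}².
∂π/∂q_{South} = 60 − 6q_{South} − 2q_{East} = 0, so q_{South} = 10 − (1/3)q_{East}.
The game is symmetric, so in equilibrium q_{East} = q_{South}: the reaction function gives (4/3)q_{South} = 10, hence q_{South} = 7.5.
Equilibrium price: P = 92 − 2·15 = 62.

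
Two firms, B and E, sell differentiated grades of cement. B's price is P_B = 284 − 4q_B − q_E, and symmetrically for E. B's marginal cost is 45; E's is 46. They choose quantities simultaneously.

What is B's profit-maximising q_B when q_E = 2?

29.625

Firm B's profit: π = q_B(284 − 4q_B − q_E) − 45q_B.
∂π/∂q_B = 239 − 8q_B − q_E = 0 ⇒ q_B = 29.875 − 0.125q_E.
At q_E = 2: q_B = 29.875 − 0.125·2 = 29.625.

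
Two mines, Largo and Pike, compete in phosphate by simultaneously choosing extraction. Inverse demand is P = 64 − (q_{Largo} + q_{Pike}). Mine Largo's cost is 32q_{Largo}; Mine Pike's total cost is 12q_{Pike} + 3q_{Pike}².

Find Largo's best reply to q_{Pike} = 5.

Mine Largo's profit: π = q_{Largo}(64 − (q_{Largo} + q_{Pike})) − 32q_{Largo}.
∂π/∂q_{Largo} = 32 − 2q_{Largo} − q_{Pike} = 0, so q_{Largo} = 16 − 0.5q_{Pike}.
At q_{Pike} = 5: q_{Largo} = 16 − 0.5·5 = 13.5.

13.5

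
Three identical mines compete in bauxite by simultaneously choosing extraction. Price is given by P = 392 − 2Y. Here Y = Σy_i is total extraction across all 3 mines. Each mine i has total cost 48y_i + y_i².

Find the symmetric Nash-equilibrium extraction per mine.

A representative mine's profit is π_i = y_i(392 − 2Y) − 48y_i − y_i², with Y = y_i + Σ_{j≠i} y_j.
First-order condition: 344 − 6y_i − 2Σ_{j≠i} y_j = 0.
In a symmetric equilibrium every mine chooses the same y, so Σ_{j≠i} y_j = 2y. The condition becomes 344 − 10y = 0, giving y = 344/10 = 34.4.

34.4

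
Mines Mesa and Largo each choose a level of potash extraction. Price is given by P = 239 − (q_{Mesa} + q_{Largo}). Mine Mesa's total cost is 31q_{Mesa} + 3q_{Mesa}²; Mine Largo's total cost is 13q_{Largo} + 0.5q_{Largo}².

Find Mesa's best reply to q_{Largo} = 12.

24.5

Mine Mesa's profit: π = q_{Mesa}(239 − (q_{Mesa} + q_{Largo})) − 31q_{Mesa} − 3q_{Mesa}².
∂π/∂q_{Mesa} = 208 − 8q_{Mesa} − q_{Largo} = 0, so q_{Mesa} = 26 − 0.125q_{Largo}.
At q_{Largo} = 12: q_{Mesa} = 26 − 0.125·12 = 24.5.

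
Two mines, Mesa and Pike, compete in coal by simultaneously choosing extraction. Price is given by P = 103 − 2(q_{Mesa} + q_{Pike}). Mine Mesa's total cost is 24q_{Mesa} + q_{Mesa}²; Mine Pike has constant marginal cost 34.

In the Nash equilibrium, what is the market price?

59.6

Mine Mesa's profit: π = q_{Mesa}(103 − 2(q_{Mesa} + q_{Pike})) − 24q_{Mesa} − q_{Mesa}².
∂π/∂q_{Mesa} = 79 − 6q_{Mesa} − 2q_{Pike} = 0, so q_{Mesa} = 79/6 − (1/3)q_{Pike}.
For Pike: ∂π/∂q_{Pike} = 69 − 4q_{Pike} − 2q_{Mesa} = 0 ⇒ q_{Pike} = 17.25 − 0.5q_{Mesa}.
Plugging q_{Pike} into Mesa's best response: q_{Mesa} = 79/6 − (1/3)(17.25 − 0.5q_{Mesa}) ⇒ (5/6)q_{Mesa} = 89/12, so q_{Mesa} = 8.9.
Then q_{Pike} = 17.25 − 0.5·8.9 = 12.8.
Equilibrium price: P = 103 − 2·21.7 = 59.6.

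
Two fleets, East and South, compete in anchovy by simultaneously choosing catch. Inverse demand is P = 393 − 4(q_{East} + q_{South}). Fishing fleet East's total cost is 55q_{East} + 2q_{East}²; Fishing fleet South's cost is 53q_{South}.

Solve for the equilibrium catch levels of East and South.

Fishing fleet East's profit: π = q_{East}(393 − 4(q_{East} + q_{South})) − 55q_{East} − 2q_{East}².
∂π/∂q_{East} = 338 − 12q_{East} − 4q_{South} = 0, so q_{East} = 169/6 − (1/3)q_{South}.
For South: ∂π/∂q_{South} = 340 − 8q_{South} − 4q_{East} = 0 ⇒ q_{South} = 42.5 − 0.5q_{East}.
Solving the two reaction functions simultaneously: (1 − (−1/3)(−0.5))q_{East} = 169/6 − (1/3)·42.5, so (5/6)q_{East} = 14 and q_{East} = 16.8.
Then q_{South} = 42.5 − 0.5·16.8 = 34.1.

16.8, 34.1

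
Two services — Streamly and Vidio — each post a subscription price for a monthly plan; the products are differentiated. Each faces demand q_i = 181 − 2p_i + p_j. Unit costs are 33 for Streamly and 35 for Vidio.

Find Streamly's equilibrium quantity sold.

99.2

Streamly's profit: π = (p_{Streamly} − 33)(181 − 2p_{Streamly} + p_{Vidio}).
∂π/∂p_{Streamly} = 247 − 4p_{Streamly} + p_{Vidio} = 0 ⇒ p_{Streamly} = 61.75 + 0.25p_{Vidio}.
Similarly p_{Vidio} = 62.75 + 0.25p_{Streamly}.
Plugging p_{Vidio} into Streamly's best response: p_{Streamly} = 61.75 + 0.25(62.75 + 0.25p_{Streamly}) ⇒ 0.9375p_{Streamly} = 77.4375, so p_{Streamly} = 82.6.
Then p_{Vidio} = 62.75 + 0.25·82.6 = 83.4.
q_{Streamly} = 181 − 2·82.6 + 83.4 = 99.2.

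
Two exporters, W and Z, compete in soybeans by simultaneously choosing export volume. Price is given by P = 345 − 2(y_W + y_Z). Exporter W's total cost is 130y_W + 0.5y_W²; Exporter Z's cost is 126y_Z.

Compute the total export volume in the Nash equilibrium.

67.9375

Exporter W's profit: π = y_W(345 − 2(y_W + y_Z)) − 130y_W − 0.5y_W².
∂π/∂y_W = 215 − 5y_W − 2y_Z = 0, so y_W = 43 − 0.4y_Z.
For Z: ∂π/∂y_Z = 219 − 4y_Z − 2y_W = 0 ⇒ y_Z = 54.75 − 0.5y_W.
Solving the two reaction functions simultaneously: (1 − (−0.4)(−0.5))y_W = 43 − 0.4·54.75, so 0.8y_W = 21.1 and y_W = 26.375.
Then y_Z = 54.75 − 0.5·26.375 = 41.5625.
Total export volume: 26.375 + 41.5625 = 67.9375.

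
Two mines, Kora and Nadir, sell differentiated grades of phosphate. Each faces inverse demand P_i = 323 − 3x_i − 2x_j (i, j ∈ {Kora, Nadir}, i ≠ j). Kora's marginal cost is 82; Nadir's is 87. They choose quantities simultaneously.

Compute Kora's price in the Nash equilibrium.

Mine Kora's profit: π = x_{Kora}(323 − 3x_{Kora} − 2x_{Nadir}) − 82x_{Kora}.
∂π/∂x_{Kora} = 241 − 6x_{Kora} − 2x_{Nadir} = 0 ⇒ x_{Kora} = 241/6 − (1/3)x_{Nadir}.
Similarly x_{Nadir} = 118/3 − (1/3)x_{Kora}.
Substituting the second reaction function into the first: x_{Kora} = 241/6 − (1/3)(118/3 − (1/3)x_{Kora}), which gives (8/9)x_{Kora} = 487/18 ⇒ x_{Kora} = 30.4375.
Then x_{Nadir} = 118/3 − (1/3)·30.4375 = 29.1875.
P_{Kora} = 323 − 3·30.4375 − 2·29.1875 = 173.3125.

173.3125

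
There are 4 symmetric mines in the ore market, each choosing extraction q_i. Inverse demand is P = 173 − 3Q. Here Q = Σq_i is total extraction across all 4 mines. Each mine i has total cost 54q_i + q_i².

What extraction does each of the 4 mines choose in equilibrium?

7

A representative mine's profit is π_i = q_i(173 − 3Q) − 54q_i − q_i², with Q = q_i + Σ_{j≠i} q_j.
First-order condition: 119 − 8q_i − 3Σ_{j≠i} q_j = 0.
With identical mines, set every q_j = q: then 119 − 8q − 9q = 0, i.e. q = 119/17 = 7.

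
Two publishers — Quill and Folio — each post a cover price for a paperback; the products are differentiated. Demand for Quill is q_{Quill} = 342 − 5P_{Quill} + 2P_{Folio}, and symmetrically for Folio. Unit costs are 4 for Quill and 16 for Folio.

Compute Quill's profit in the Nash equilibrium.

9031.25

Quill's profit: π = (P_{Quill} − 4)(342 − 5P_{Quill} + 2P_{Folio}).
∂π/∂P_{Quill} = 362 − 10P_{Quill} + 2P_{Folio} = 0 ⇒ P_{Quill} = 36.2 + 0.2P_{Folio}.
Similarly P_{Folio} = 42.2 + 0.2P_{Quill}.
Solving the two reaction functions simultaneously: (1 − (0.2)(0.2))P_{Quill} = 36.2 + 0.2·42.2, so 0.96P_{Quill} = 44.64 and P_{Quill} = 46.5.
Then P_{Folio} = 42.2 + 0.2·46.5 = 51.5.
q_{Quill} = 342 − 5·46.5 + 2·51.5 = 212.5.
Profit = (46.5 − 4)·212.5 = 9031.25.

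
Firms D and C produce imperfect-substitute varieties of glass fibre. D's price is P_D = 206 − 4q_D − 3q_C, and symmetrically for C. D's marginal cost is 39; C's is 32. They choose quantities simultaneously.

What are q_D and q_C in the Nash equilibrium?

14.8, 16.2

Firm D's profit: π = q_D(206 − 4q_D − 3q_C) − 39q_D.
∂π/∂q_D = 167 − 8q_D − 3q_C = 0 ⇒ q_D = 20.875 − 0.375q_C.
Similarly q_C = 21.75 − 0.375q_D.
Substituting the second reaction function into the first: q_D = 20.875 − 0.375(21.75 − 0.375q_D), which gives (55/64)q_D = 407/32 ⇒ q_D = 14.8.
Then q_C = 21.75 − 0.375·14.8 = 16.2.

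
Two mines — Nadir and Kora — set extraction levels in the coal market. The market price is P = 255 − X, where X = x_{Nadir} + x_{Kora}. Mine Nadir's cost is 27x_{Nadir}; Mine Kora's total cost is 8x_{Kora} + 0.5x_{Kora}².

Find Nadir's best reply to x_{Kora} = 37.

Mine Nadir's profit: π = x_{Nadir}(255 − (x_{Nadir} + x_{Kora})) − 27x_{Nadir}.
∂π/∂x_{Nadir} = 228 − 2x_{Nadir} − x_{Kora} = 0, so x_{Nadir} = 114 − 0.5x_{Kora}.
At x_{Kora} = 37: x_{Nadir} = 114 − 0.5·37 = 95.5.

95.5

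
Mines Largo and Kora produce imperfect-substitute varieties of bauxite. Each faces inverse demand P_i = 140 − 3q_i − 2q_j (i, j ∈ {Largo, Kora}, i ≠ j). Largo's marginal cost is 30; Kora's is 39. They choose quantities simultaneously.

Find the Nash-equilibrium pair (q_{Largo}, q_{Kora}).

14.3125, 12.0625

Mine Largo's profit: π = q_{Largo}(140 − 3q_{Largo} − 2q_{Kora}) − 30q_{Largo}.
∂π/∂q_{Largo} = 110 − 6q_{Largo} − 2q_{Kora} = 0 ⇒ q_{Largo} = 55/3 − (1/3)q_{Kora}.
Similarly q_{Kora} = 101/6 − (1/3)q_{Largo}.
Substituting the second reaction function into the first: q_{Largo} = 55/3 − (1/3)(101/6 − (1/3)q_{Largo}), which gives (8/9)q_{Largo} = 229/18 ⇒ q_{Largo} = 14.3125.
Then q_{Kora} = 101/6 − (1/3)·14.3125 = 12.0625.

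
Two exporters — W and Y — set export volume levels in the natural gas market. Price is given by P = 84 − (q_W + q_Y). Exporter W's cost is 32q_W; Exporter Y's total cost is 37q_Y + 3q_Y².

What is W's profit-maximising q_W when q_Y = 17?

17.5

Exporter W's profit: π = q_W(84 − (q_W + q_Y)) − 32q_W.
∂π/∂q_W = 52 − 2q_W − q_Y = 0, so q_W = 26 − 0.5q_Y.
At q_Y = 17: q_W = 26 − 0.5·17 = 17.5.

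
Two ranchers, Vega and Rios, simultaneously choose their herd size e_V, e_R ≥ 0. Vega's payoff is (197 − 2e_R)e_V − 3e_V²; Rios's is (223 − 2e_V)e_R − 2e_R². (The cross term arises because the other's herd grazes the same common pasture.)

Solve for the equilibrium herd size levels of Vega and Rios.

Expanding Vega's payoff: 197e_V − 2e_Re_V − 3e_V².
∂π/∂e_V = 197 − 2e_R − 6e_V = 0, so e_V = 197/6 − (1/3)e_R.
Likewise for Rios: e_R = 55.75 − 0.5e_V.
Plugging e_R into Vega's best response: e_V = 197/6 − (1/3)(55.75 − 0.5e_V) ⇒ (5/6)e_V = 14.25, so e_V = 17.1.
Then e_R = 55.75 − 0.5·17.1 = 47.2.

17.1, 47.2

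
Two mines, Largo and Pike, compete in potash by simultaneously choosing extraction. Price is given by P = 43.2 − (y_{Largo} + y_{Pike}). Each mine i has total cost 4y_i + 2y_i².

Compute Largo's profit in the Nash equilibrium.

94.08

Mine Largo's profit: π = y_{Largo}(43.2 − (y_{Largo} + y_{Pike})) − 4y_{Largo} − 2y_{Largo}².
∂π/∂y_{Largo} = 39.2 − 6y_{Largo} − y_{Pike} = 0, so y_{Largo} = 98/15 − (1/6)y_{Pike}.
By symmetry y_{Pike} = y_{Largo}; substituting into the reaction function, (7/6)y_{Largo} = 98/15 and y_{Largo} = 5.6.
Price P = 43.2 − 11.2 = 32.
Largo's profit: (32 − 4)·5.6 − 2(5.6)² = 94.08.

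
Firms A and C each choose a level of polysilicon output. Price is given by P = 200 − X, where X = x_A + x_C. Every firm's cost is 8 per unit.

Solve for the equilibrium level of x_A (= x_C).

64

Firm A's profit: π = x_A(200 − (x_A + x_C)) − 8x_A.
∂π/∂x_A = 192 − 2x_A − x_C = 0, so x_A = 96 − 0.5x_C.
The game is symmetric, so in equilibrium x_C = x_A: the reaction function gives 1.5x_A = 96, hence x_A = 64.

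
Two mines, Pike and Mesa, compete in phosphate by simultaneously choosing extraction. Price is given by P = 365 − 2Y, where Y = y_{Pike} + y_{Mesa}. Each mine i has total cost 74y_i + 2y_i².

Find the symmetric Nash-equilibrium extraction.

29.1

Mine Pike's profit: π = y_{Pike}(365 − 2(y_{Pike} + y_{Mesa})) − 74y_{Pike} − 2y_{Pike}².
∂π/∂y_{Pike} = 291 − 8y_{Pike} − 2y_{Mesa} = 0, so y_{Pike} = 36.375 − 0.25y_{Mesa}.
The game is symmetric, so in equilibrium y_{Mesa} = y_{Pike}: the reaction function gives 1.25y_{Pike} = 36.375, hence y_{Pike} = 29.1.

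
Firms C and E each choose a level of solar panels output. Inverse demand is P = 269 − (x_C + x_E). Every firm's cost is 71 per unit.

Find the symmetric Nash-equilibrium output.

Firm C's profit: π = x_C(269 − (x_C + x_E)) − 71x_C.
∂π/∂x_C = 198 − 2x_C − x_E = 0, so x_C = 99 − 0.5x_E.
The game is symmetric, so in equilibrium x_E = x_C: the reaction function gives 1.5x_C = 99, hence x_C = 66.

66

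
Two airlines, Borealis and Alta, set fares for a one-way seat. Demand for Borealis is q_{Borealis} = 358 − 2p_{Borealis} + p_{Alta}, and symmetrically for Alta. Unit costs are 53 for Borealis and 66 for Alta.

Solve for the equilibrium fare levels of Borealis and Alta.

Borealis's profit: π = (p_{Borealis} − 53)(358 − 2p_{Borealis} + p_{Alta}).
∂π/∂p_{Borealis} = 464 − 4p_{Borealis} + p_{Alta} = 0 ⇒ p_{Borealis} = 116 + 0.25p_{Alta}.
Similarly p_{Alta} = 122.5 + 0.25p_{Borealis}.
Substituting the second reaction function into the first: p_{Borealis} = 116 + 0.25(122.5 + 0.25p_{Borealis}), which gives 0.9375p_{Borealis} = 146.625 ⇒ p_{Borealis} = 156.4.
Then p_{Alta} = 122.5 + 0.25·156.4 = 161.6.

156.4, 161.6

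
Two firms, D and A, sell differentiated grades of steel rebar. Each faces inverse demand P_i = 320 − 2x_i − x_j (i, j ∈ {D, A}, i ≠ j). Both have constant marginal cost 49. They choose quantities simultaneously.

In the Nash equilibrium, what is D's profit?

5875.28

Firm D's profit: π = x_D(320 − 2x_D − x_A) − 49x_D.
∂π/∂x_D = 271 − 4x_D − x_A = 0 ⇒ x_D = 67.75 − 0.25x_A.
By symmetry x_A = x_D; substituting into the reaction function, 1.25x_D = 67.75 and x_D = 54.2.
P_D = 320 − 2·54.2 − 54.2 = 157.4.
Profit = (157.4 − 49)·54.2 = 5875.28.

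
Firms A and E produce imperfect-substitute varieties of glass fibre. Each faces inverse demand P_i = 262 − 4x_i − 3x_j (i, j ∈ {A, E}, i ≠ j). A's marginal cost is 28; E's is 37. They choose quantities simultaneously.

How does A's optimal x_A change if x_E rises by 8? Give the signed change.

-3

Firm A's profit: π = x_A(262 − 4x_A − 3x_E) − 28x_A.
∂π/∂x_A = 234 − 8x_A − 3x_E = 0 ⇒ x_A = 29.25 − 0.375x_E.
The reaction-function slope is −0.375, so an 8-unit rise in x_E moves x_A by −0.375 × 8 = −3. A's best response falls — the actions are strategic substitutes.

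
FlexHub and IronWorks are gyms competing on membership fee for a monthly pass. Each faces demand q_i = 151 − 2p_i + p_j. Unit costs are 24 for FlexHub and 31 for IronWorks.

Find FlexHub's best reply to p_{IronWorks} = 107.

FlexHub's profit: π = (p_{FlexHub} − 24)(151 − 2p_{FlexHub} + p_{IronWorks}).
∂π/∂p_{FlexHub} = 199 − 4p_{FlexHub} + p_{IronWorks} = 0 ⇒ p_{FlexHub} = 49.75 + 0.25p_{IronWorks}.
At p_{IronWorks} = 107: p_{FlexHub} = 49.75 + 0.25·107 = 76.5.

76.5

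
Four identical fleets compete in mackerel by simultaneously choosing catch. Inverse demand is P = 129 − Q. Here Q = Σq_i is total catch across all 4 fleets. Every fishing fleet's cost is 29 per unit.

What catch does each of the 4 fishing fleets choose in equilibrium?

20

A representative fishing fleet's profit is π_i = q_i(129 − Q) − 29q_i, with Q = q_i + Σ_{j≠i} q_j.
First-order condition: 100 − 2q_i − Σ_{j≠i} q_j = 0.
With identical fishing fleets, set every q_j = q: then 100 − 2q − 3q = 0, i.e. q = 100/5 = 20.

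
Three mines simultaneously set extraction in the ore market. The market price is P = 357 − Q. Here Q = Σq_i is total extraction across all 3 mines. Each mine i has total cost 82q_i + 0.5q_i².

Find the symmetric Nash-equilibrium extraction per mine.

55

A representative mine's profit is π_i = q_i(357 − Q) − 82q_i − 0.5q_i², with Q = q_i + Σ_{j≠i} q_j.
First-order condition: 275 − 3q_i − Σ_{j≠i} q_j = 0.
With identical mines, set every q_j = q: then 275 − 3q − 2q = 0, i.e. q = 275/5 = 55.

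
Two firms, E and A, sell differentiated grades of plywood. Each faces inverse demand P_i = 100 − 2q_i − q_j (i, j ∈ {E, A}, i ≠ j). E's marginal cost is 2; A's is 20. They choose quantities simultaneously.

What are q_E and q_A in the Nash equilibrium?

20.8, 14.8

Firm E's profit: π = q_E(100 − 2q_E − q_A) − 2q_E.
∂π/∂q_E = 98 − 4q_E − q_A = 0 ⇒ q_E = 24.5 − 0.25q_A.
Similarly q_A = 20 − 0.25q_E.
Substituting the second reaction function into the first: q_E = 24.5 − 0.25(20 − 0.25q_E), which gives 0.9375q_E = 19.5 ⇒ q_E = 20.8.
Then q_A = 20 − 0.25·20.8 = 14.8.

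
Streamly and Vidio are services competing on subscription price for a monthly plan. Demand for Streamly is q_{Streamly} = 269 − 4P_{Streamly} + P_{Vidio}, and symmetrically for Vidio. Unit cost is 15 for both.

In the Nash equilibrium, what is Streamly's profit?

Streamly's profit: π = (P_{Streamly} − 15)(269 − 4P_{Streamly} + P_{Vidio}).
∂π/∂P_{Streamly} = 329 − 8P_{Streamly} + P_{Vidio} = 0 ⇒ P_{Streamly} = 41.125 + 0.125P_{Vidio}.
Setting P_{Streamly} = P_{Vidio} in the reaction function: P_{Streamly} = 41.125 + 0.125P_{Streamly}, so P_{Streamly} = 41.125 / 0.875 = 47.
q_{Streamly} = 269 − 4·47 + 47 = 128.
Profit = (47 − 15)·128 = 4096.

4096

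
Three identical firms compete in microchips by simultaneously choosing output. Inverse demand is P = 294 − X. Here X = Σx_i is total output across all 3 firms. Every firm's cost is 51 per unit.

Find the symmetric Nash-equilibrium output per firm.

A representative firm's profit is π_i = x_i(294 − X) − 51x_i, with X = x_i + Σ_{j≠i} x_j.
First-order condition: 243 − 2x_i − Σ_{j≠i} x_j = 0.
In a symmetric equilibrium every firm chooses the same x, so Σ_{j≠i} x_j = 2x. The condition becomes 243 − 4x = 0, giving x = 243/4 = 60.75.

60.75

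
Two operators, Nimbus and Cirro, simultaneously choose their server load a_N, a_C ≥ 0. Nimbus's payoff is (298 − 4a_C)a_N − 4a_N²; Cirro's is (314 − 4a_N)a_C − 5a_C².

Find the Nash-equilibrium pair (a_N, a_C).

26.9375, 20.625

Expanding Nimbus's payoff: 298a_N − 4a_Ca_N − 4a_N².
∂π/∂a_N = 298 − 4a_C − 8a_N = 0, so a_N = 37.25 − 0.5a_C.
Likewise for Cirro: a_C = 31.4 − 0.4a_N.
Substituting the second reaction function into the first: a_N = 37.25 − 0.5(31.4 − 0.4a_N), which gives 0.8a_N = 21.55 ⇒ a_N = 26.9375.
Then a_C = 31.4 − 0.4·26.9375 = 20.625.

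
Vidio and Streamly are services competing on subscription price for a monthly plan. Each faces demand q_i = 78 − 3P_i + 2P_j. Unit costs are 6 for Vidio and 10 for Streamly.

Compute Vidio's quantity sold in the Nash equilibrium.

56.25

Vidio's profit: π = (P_{Vidio} − 6)(78 − 3P_{Vidio} + 2P_{Streamly}).
∂π/∂P_{Vidio} = 96 − 6P_{Vidio} + 2P_{Streamly} = 0 ⇒ P_{Vidio} = 16 + (1/3)P_{Streamly}.
Similarly P_{Streamly} = 18 + (1/3)P_{Vidio}.
Substituting the second reaction function into the first: P_{Vidio} = 16 + (1/3)(18 + (1/3)P_{Vidio}), which gives (8/9)P_{Vidio} = 22 ⇒ P_{Vidio} = 24.75.
Then P_{Streamly} = 18 + (1/3)·24.75 = 26.25.
q_{Vidio} = 78 − 3·24.75 + 2·26.25 = 56.25.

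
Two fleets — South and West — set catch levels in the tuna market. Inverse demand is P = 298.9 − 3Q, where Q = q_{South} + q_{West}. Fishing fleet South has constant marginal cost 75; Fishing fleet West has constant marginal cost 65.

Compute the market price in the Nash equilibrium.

Fishing fleet South's profit: π = q_{South}(298.9 − 3(q_{South} + q_{West})) − 75q_{South}.
∂π/∂q_{South} = 223.9 − 6q_{South} − 3q_{West} = 0, so q_{South} = 2239/60 − 0.5q_{West}.
By the same steps for West: q_{West} = 2339/60 − 0.5q_{South}.
Plugging q_{West} into South's best response: q_{South} = 2239/60 − 0.5(2339/60 − 0.5q_{South}) ⇒ 0.75q_{South} = 17.825, so q_{South} = 713/30.
Then q_{West} = 2339/60 − 0.5·(713/30) = 27.1.
Equilibrium price: P = 298.9 − 3·(763/15) = 146.3.

146.3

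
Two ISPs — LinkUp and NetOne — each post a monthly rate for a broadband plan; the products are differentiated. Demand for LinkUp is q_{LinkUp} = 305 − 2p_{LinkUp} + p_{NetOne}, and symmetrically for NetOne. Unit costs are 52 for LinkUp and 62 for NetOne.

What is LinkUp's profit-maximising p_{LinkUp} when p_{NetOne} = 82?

122.75

LinkUp's profit: π = (p_{LinkUp} − 52)(305 − 2p_{LinkUp} + p_{NetOne}).
∂π/∂p_{LinkUp} = 409 − 4p_{LinkUp} + p_{NetOne} = 0 ⇒ p_{LinkUp} = 102.25 + 0.25p_{NetOne}.
At p_{NetOne} = 82: p_{LinkUp} = 102.25 + 0.25·82 = 122.75.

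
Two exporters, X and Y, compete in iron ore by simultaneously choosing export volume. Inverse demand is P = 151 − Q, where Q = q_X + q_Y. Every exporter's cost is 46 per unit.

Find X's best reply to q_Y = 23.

Exporter X's profit: π = q_X(151 − (q_X + q_Y)) − 46q_X.
∂π/∂q_X = 105 − 2q_X − q_Y = 0, so q_X = 52.5 − 0.5q_Y.
At q_Y = 23: q_X = 52.5 − 0.5·23 = 41.

41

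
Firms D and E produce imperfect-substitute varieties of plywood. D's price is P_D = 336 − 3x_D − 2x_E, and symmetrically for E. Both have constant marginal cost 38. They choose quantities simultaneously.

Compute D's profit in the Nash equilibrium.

4162.6875

Firm D's profit: π = x_D(336 − 3x_D − 2x_E) − 38x_D.
∂π/∂x_D = 298 − 6x_D − 2x_E = 0 ⇒ x_D = 149/3 − (1/3)x_E.
By symmetry x_E = x_D; substituting into the reaction function, (4/3)x_D = 149/3 and x_D = 37.25.
P_D = 336 − 3·37.25 − 2·37.25 = 149.75.
Profit = (149.75 − 38)·37.25 = 4162.6875.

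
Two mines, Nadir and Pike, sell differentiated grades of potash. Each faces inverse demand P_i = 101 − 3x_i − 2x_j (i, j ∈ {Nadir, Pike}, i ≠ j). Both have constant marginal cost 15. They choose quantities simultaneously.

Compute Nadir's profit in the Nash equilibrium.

Mine Nadir's profit: π = x_{Nadir}(101 − 3x_{Nadir} − 2x_{Pike}) − 15x_{Nadir}.
∂π/∂x_{Nadir} = 86 − 6x_{Nadir} − 2x_{Pike} = 0 ⇒ x_{Nadir} = 43/3 − (1/3)x_{Pike}.
By symmetry x_{Pike} = x_{Nadir}; substituting into the reaction function, (4/3)x_{Nadir} = 43/3 and x_{Nadir} = 10.75.
P_{Nadir} = 101 − 3·10.75 − 2·10.75 = 47.25.
Profit = (47.25 − 15)·10.75 = 346.6875.

346.6875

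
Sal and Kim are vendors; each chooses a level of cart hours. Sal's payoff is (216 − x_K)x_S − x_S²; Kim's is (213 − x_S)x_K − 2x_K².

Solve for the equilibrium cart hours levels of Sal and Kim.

93, 30

Expanding Sal's payoff: 216x_S − x_Kx_S − x_S².
∂π/∂x_S = 216 − x_K − 2x_S = 0, so x_S = 108 − 0.5x_K.
Likewise for Kim: x_K = 53.25 − 0.25x_S.
Solving the two reaction functions simultaneously: (1 − (−0.5)(−0.25))x_S = 108 − 0.5·53.25, so 0.875x_S = 81.375 and x_S = 93.
Then x_K = 53.25 − 0.25·93 = 30.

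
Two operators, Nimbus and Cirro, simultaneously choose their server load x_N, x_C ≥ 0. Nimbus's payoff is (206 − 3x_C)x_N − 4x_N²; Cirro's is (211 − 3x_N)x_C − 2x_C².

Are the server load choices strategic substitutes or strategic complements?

strategic substitutes

Expanding Nimbus's payoff: 206x_N − 3x_Cx_N − 4x_N².
∂π/∂x_N = 206 − 3x_C − 8x_N = 0, so x_N = 25.75 − 0.375x_C.
The best-response slope dx_N/dx_C = −0.375 < 0: the reaction function is downward-sloping, so the choices are strategic substitutes.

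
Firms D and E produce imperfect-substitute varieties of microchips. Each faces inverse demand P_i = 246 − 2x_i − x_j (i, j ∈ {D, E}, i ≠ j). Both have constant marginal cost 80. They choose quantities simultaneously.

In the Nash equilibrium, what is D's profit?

2204.48

Firm D's profit: π = x_D(246 − 2x_D − x_E) − 80x_D.
∂π/∂x_D = 166 − 4x_D − x_E = 0 ⇒ x_D = 41.5 − 0.25x_E.
Setting x_D = x_E in the reaction function: x_D = 41.5 − 0.25x_D, so x_D = 41.5 / 1.25 = 33.2.
P_D = 246 − 2·33.2 − 33.2 = 146.4.
Profit = (146.4 − 80)·33.2 = 2204.48.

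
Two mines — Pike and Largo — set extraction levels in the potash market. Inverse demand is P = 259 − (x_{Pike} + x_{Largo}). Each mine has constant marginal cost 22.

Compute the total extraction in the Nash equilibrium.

Mine Pike's profit: π = x_{Pike}(259 − (x_{Pike} + x_{Largo})) − 22x_{Pike}.
∂π/∂x_{Pike} = 237 − 2x_{Pike} − x_{Largo} = 0, so x_{Pike} = 118.5 − 0.5x_{Largo}.
Setting x_{Pike} = x_{Largo} in the reaction function: x_{Pike} = 118.5 − 0.5x_{Pike}, so x_{Pike} = 118.5 / 1.5 = 79.
Total extraction: 79 + 79 = 158.

158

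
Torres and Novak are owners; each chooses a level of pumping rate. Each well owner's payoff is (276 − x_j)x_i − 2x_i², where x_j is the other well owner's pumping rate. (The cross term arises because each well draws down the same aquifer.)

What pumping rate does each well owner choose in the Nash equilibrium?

Torres's payoff is (276 − x_N)x_T − 2x_T².
∂π/∂x_T = 276 − x_N − 4x_T = 0, so x_T = 69 − 0.25x_N.
The game is symmetric, so in equilibrium x_N = x_T: the reaction function gives 1.25x_T = 69, hence x_T = 55.2.

55.2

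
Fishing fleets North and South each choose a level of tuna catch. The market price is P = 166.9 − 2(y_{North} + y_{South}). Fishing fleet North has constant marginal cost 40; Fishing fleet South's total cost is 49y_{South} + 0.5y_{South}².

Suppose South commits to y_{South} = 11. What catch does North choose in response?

26.225

Fishing fleet North's profit: π = y_{North}(166.9 − 2(y_{North} + y_{South})) − 40y_{North}.
∂π/∂y_{North} = 126.9 − 4y_{North} − 2y_{South} = 0, so y_{North} = 31.725 − 0.5y_{South}.
At y_{South} = 11: y_{North} = 31.725 − 0.5·11 = 26.225.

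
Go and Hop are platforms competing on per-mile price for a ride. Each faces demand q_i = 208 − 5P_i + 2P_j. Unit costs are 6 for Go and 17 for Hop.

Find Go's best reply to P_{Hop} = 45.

Go's profit: π = (P_{Go} − 6)(208 − 5P_{Go} + 2P_{Hop}).
∂π/∂P_{Go} = 238 − 10P_{Go} + 2P_{Hop} = 0 ⇒ P_{Go} = 23.8 + 0.2P_{Hop}.
At P_{Hop} = 45: P_{Go} = 23.8 + 0.2·45 = 32.8.

32.8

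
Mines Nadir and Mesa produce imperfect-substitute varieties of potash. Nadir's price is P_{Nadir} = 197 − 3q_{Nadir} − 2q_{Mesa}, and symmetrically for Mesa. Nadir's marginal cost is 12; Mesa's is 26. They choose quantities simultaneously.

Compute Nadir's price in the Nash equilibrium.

Mine Nadir's profit: π = q_{Nadir}(197 − 3q_{Nadir} − 2q_{Mesa}) − 12q_{Nadir}.
∂π/∂q_{Nadir} = 185 − 6q_{Nadir} − 2q_{Mesa} = 0 ⇒ q_{Nadir} = 185/6 − (1/3)q_{Mesa}.
Similarly q_{Mesa} = 28.5 − (1/3)q_{Nadir}.
Plugging q_{Mesa} into Nadir's best response: q_{Nadir} = 185/6 − (1/3)(28.5 − (1/3)q_{Nadir}) ⇒ (8/9)q_{Nadir} = 64/3, so q_{Nadir} = 24.
Then q_{Mesa} = 28.5 − (1/3)·24 = 20.5.
P_{Nadir} = 197 − 3·24 − 2·20.5 = 84.

84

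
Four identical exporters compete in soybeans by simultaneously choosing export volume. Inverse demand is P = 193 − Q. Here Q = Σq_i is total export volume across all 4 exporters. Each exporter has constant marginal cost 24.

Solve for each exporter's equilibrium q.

33.8

A representative exporter's profit is π_i = q_i(193 − Q) − 24q_i, with Q = q_i + Σ_{j≠i} q_j.
First-order condition: 169 − 2q_i − Σ_{j≠i} q_j = 0.
In a symmetric equilibrium every exporter chooses the same q, so Σ_{j≠i} q_j = 3q. The condition becomes 169 − 5q = 0, giving q = 169/5 = 33.8.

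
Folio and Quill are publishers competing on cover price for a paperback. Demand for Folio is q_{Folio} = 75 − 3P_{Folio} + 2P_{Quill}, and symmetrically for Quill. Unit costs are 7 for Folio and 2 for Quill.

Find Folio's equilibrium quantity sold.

Folio's profit: π = (P_{Folio} − 7)(75 − 3P_{Folio} + 2P_{Quill}).
∂π/∂P_{Folio} = 96 − 6P_{Folio} + 2P_{Quill} = 0 ⇒ P_{Folio} = 16 + (1/3)P_{Quill}.
Similarly P_{Quill} = 13.5 + (1/3)P_{Folio}.
Substituting the second reaction function into the first: P_{Folio} = 16 + (1/3)(13.5 + (1/3)P_{Folio}), which gives (8/9)P_{Folio} = 20.5 ⇒ P_{Folio} = 23.0625.
Then P_{Quill} = 13.5 + (1/3)·23.0625 = 21.1875.
q_{Folio} = 75 − 3·23.0625 + 2·21.1875 = 48.1875.

48.1875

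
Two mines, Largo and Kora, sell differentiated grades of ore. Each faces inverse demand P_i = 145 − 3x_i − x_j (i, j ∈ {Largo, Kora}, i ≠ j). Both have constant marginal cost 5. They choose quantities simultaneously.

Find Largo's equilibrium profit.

Mine Largo's profit: π = x_{Largo}(145 − 3x_{Largo} − x_{Kora}) − 5x_{Largo}.
∂π/∂x_{Largo} = 140 − 6x_{Largo} − x_{Kora} = 0 ⇒ x_{Largo} = 70/3 − (1/6)x_{Kora}.
By symmetry x_{Kora} = x_{Largo}; substituting into the reaction function, (7/6)x_{Largo} = 70/3 and x_{Largo} = 20.
P_{Largo} = 145 − 3·20 − 20 = 65.
Profit = (65 − 5)·20 = 1200.

1200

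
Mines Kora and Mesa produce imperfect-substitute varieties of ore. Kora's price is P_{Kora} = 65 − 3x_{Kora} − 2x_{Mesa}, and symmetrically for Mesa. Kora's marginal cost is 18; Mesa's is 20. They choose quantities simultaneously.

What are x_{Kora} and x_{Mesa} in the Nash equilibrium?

6, 5.5

Mine Kora's profit: π = x_{Kora}(65 − 3x_{Kora} − 2x_{Mesa}) − 18x_{Kora}.
∂π/∂x_{Kora} = 47 − 6x_{Kora} − 2x_{Mesa} = 0 ⇒ x_{Kora} = 47/6 − (1/3)x_{Mesa}.
Similarly x_{Mesa} = 7.5 − (1/3)x_{Kora}.
Solving the two reaction functions simultaneously: (1 − (−1/3)(−1/3))x_{Kora} = 47/6 − (1/3)·7.5, so (8/9)x_{Kora} = 16/3 and x_{Kora} = 6.
Then x_{Mesa} = 7.5 − (1/3)·6 = 5.5.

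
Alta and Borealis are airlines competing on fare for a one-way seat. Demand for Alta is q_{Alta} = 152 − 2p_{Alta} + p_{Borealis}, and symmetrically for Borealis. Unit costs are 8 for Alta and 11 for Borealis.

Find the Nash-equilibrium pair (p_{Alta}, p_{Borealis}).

56.4, 57.6

Alta's profit: π = (p_{Alta} − 8)(152 − 2p_{Alta} + p_{Borealis}).
∂π/∂p_{Alta} = 168 − 4p_{Alta} + p_{Borealis} = 0 ⇒ p_{Alta} = 42 + 0.25p_{Borealis}.
Similarly p_{Borealis} = 43.5 + 0.25p_{Alta}.
Substituting the second reaction function into the first: p_{Alta} = 42 + 0.25(43.5 + 0.25p_{Alta}), which gives 0.9375p_{Alta} = 52.875 ⇒ p_{Alta} = 56.4.
Then p_{Borealis} = 43.5 + 0.25·56.4 = 57.6.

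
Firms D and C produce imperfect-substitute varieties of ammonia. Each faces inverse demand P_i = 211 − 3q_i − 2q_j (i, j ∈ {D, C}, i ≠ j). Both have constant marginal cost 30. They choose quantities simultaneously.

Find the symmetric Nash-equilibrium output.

Firm D's profit: π = q_D(211 − 3q_D − 2q_C) − 30q_D.
∂π/∂q_D = 181 − 6q_D − 2q_C = 0 ⇒ q_D = 181/6 − (1/3)q_C.
Setting q_D = q_C in the reaction function: q_D = 181/6 − (1/3)q_D, so q_D = (181/6) / (4/3) = 22.625.

22.625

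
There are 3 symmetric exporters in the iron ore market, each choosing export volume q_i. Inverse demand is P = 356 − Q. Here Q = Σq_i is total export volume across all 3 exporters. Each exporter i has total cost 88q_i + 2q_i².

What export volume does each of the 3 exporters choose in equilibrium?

A representative exporter's profit is π_i = q_i(356 − Q) − 88q_i − 2q_i², with Q = q_i + Σ_{j≠i} q_j.
First-order condition: 268 − 6q_i − Σ_{j≠i} q_j = 0.
Imposing symmetry (q_j = q for all j) turns Σ_{j≠i} q_j into 2q, so 268 = 8q and q = 33.5.

33.5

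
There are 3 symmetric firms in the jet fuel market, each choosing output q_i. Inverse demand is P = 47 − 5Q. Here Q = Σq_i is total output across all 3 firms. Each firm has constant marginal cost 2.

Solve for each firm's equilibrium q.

2.25

A representative firm's profit is π_i = q_i(47 − 5Q) − 2q_i, with Q = q_i + Σ_{j≠i} q_j.
First-order condition: 45 − 10q_i − 5Σ_{j≠i} q_j = 0.
In a symmetric equilibrium every firm chooses the same q, so Σ_{j≠i} q_j = 2q. The condition becomes 45 − 20q = 0, giving q = 45/20 = 2.25.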